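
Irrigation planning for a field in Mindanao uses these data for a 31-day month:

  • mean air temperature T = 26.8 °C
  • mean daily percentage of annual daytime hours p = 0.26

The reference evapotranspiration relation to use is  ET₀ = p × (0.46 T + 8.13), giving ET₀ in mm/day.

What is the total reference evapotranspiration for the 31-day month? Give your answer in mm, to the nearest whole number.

ET₀ = 0.26 × (0.46 × 26.8 + 8.13) = 0.26 × 20.458 = 5.3191 mm/d
Monthly total = 5.3191 × 31 = 164.892 mm

165 mm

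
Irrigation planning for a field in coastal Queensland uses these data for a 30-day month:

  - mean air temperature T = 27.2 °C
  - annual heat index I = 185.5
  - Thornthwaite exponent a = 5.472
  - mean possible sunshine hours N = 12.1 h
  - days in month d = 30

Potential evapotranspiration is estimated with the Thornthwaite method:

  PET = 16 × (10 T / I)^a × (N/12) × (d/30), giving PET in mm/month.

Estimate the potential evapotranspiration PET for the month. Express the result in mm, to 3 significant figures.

10T/I = 10 × 27.2 / 185.5 = 1.4663
(10T/I)^a = 1.4663^5.472 = 8.1203
Uncorrected PET = 16 × 8.1203 = 129.925 mm
Correction = (N/12)(d/30) = (12.1/12)(30/30) = 1.0083
PET = 129.925 × 1.0083 = 131.003 mm/month

131 mm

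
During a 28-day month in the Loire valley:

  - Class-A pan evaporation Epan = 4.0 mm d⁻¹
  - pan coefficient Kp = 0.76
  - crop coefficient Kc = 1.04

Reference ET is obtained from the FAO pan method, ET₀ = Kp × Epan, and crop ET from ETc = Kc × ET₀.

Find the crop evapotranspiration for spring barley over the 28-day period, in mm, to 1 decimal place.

88.5 mm

ET₀ = 0.76 × 4.0 = 3.0400 mm/d
ETc = Kc × ET₀ = 1.04 × 3.0400 = 3.1616 mm/d
Over 28 days: 3.1616 × 28 = 88.525 mm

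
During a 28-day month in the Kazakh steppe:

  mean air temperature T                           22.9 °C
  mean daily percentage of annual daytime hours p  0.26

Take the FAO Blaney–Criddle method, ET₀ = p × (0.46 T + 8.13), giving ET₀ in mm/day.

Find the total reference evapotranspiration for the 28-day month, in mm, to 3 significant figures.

ET₀ = 0.26 × (0.46 × 22.9 + 8.13) = 0.26 × 18.664 = 4.8526 mm/d
Monthly total = 4.8526 × 28 = 135.873 mm

136 mm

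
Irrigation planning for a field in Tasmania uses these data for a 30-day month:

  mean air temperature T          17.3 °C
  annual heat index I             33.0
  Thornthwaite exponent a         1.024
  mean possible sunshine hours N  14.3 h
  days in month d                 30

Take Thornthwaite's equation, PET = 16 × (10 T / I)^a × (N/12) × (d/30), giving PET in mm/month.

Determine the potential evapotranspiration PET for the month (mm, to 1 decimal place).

10T/I = 10 × 17.3 / 33.0 = 5.2424
(10T/I)^a = 5.2424^1.024 = 5.4551
Uncorrected PET = 16 × 5.4551 = 87.282 mm
Correction = (N/12)(d/30) = (14.3/12)(30/30) = 1.1917
PET = 87.282 × 1.1917 = 104.014 mm/month

104.0 mm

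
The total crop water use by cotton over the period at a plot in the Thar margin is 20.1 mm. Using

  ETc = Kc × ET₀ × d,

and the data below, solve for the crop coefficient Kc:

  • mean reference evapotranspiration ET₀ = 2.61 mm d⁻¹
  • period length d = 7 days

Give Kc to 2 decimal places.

1.10

ETc = Kc × ET₀ × d  ⇒  Kc = ETc / (ET₀ × d)
Kc = 20.1 / (2.61 × 7) = 20.1 / 18.27 = 1.1002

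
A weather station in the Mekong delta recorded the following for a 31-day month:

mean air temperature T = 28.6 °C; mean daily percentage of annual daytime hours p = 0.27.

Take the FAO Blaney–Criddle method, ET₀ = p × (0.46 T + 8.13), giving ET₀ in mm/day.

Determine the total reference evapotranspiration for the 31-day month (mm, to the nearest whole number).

ET₀ = 0.27 × (0.46 × 28.6 + 8.13) = 0.27 × 21.286 = 5.7472 mm/d
Monthly total = 5.7472 × 31 = 178.163 mm

178 mm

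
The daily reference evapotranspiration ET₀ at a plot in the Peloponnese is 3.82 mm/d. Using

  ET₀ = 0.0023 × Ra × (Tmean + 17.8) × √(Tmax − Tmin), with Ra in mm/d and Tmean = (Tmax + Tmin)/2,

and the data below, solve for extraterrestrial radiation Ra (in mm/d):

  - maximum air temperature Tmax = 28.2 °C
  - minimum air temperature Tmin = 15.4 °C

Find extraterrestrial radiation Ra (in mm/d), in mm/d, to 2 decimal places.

11.72 mm/d

Tmean = 21.80 °C; √ΔT = 3.5777
Ra = ET₀ / [0.0023 × (Tmean+17.8) × √ΔT] = 3.82 / (0.0023 × 39.60 × 3.5777) = 11.723 mm/d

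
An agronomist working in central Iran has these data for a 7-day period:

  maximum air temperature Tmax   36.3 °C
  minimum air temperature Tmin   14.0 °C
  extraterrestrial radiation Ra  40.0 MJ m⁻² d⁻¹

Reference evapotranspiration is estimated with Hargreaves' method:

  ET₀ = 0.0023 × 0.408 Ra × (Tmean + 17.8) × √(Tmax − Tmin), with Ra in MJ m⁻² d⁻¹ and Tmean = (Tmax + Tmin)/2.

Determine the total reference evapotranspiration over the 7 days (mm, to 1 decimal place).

53.3 mm

Tmean = (36.3 + 14.0)/2 = 25.15 °C
0.408 Ra = 0.408 × 40.0 = 16.3200 mm/d equivalent
ET₀ = 0.0023 × 16.3200 × (25.15 + 17.8) × √22.3 = 0.0023 × 16.3200 × 42.95 × 4.7223 = 7.6132 mm/d
Over 7 days: 7.6132 × 7 = 53.292 mm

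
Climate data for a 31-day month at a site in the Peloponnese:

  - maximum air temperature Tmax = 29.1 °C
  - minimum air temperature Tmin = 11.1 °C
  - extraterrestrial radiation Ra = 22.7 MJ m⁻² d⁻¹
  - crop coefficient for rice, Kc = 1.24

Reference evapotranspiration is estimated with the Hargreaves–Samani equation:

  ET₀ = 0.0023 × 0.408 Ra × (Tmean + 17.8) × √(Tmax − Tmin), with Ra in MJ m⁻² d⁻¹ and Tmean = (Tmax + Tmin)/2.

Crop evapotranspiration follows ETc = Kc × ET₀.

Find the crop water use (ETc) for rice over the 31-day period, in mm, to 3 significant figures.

132 mm

Tmean = (29.1 + 11.1)/2 = 20.10 °C
0.408 Ra = 0.408 × 22.7 = 9.2616 mm/d equivalent
ET₀ = 0.0023 × 9.2616 × (20.10 + 17.8) × √18.0 = 0.0023 × 9.2616 × 37.90 × 4.2426 = 3.4252 mm/d
ETc = Kc × ET₀ = 1.24 × 3.4252 = 4.2472 mm/d
Over 31 days: 4.2472 × 31 = 131.663 mm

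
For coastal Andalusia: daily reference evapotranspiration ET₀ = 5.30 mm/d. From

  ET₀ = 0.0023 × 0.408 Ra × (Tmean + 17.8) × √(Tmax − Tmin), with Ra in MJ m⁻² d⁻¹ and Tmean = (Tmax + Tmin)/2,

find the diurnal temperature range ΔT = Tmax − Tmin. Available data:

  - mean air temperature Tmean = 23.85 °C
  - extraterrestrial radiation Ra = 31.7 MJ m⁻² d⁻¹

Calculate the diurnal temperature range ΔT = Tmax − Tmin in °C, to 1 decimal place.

18.3 °C

√ΔT = ET₀ / [0.0023 × 0.408 × Ra × (Tmean+17.8)] = 5.30 / (0.0023 × 12.9336 × 41.65) = 4.2777
ΔT = 4.2777² = 18.299 °C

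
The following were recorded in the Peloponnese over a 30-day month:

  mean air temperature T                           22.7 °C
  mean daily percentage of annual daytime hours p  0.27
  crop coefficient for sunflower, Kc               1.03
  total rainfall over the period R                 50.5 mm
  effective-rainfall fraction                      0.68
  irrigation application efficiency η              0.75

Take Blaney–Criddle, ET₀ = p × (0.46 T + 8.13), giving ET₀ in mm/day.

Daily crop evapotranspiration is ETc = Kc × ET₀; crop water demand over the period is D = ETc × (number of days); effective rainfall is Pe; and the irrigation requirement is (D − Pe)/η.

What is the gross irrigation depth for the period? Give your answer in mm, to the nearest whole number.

ET₀ = 0.27 × (0.46 × 22.7 + 8.13) = 0.27 × 18.572 = 5.0144 mm/d
ETc = Kc × ET₀ = 1.03 × 5.0144 = 5.1648 mm/d
Crop demand D = ETc × 30 d = 5.1648 × 30 = 154.944 mm
Pe = 0.68 × 50.5 = 34.340 mm
D − Pe = 154.944 − 34.340 = 120.604 mm
Gross irrigation = 120.604 / 0.75 = 160.805 mm

161 mm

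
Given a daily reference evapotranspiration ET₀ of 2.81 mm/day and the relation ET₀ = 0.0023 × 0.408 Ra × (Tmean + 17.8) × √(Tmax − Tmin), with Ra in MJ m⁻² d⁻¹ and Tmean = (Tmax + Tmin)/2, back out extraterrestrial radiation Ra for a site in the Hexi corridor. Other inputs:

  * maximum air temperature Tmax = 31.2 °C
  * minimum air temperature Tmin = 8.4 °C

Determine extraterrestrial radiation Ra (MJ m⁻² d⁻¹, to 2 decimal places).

Tmean = (31.2+8.4)/2 = 19.80 °C; ΔT = 22.8
Ra = ET₀ / [0.0023 × 0.408 × (Tmean+17.8) × √ΔT]
   = 2.81 / (0.0023 × 0.408 × 37.60 × 4.7749) = 16.679 MJ m⁻² d⁻¹

16.68 MJ m⁻² d⁻¹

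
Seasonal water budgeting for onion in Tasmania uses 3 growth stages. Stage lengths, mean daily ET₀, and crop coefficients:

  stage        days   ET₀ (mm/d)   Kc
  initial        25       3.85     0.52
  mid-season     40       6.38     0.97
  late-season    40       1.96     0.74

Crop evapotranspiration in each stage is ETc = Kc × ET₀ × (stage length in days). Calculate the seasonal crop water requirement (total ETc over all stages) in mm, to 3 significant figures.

356 mm

initial: 0.52 × 3.85 × 25 = 50.05 mm
mid-season: 0.97 × 6.38 × 40 = 247.54 mm
late-season: 0.74 × 1.96 × 40 = 58.02 mm
Seasonal total = 355.61 mm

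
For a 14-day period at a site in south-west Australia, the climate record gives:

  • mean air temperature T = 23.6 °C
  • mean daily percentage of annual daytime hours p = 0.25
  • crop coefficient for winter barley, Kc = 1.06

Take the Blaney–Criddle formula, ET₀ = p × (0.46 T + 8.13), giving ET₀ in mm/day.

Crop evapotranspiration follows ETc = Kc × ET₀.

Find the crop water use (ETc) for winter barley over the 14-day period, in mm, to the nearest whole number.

ET₀ = 0.25 × (0.46 × 23.6 + 8.13) = 0.25 × 18.986 = 4.7465 mm/d
ETc = Kc × ET₀ = 1.06 × 4.7465 = 5.0313 mm/d
Over 14 days: 5.0313 × 14 = 70.438 mm

70 mm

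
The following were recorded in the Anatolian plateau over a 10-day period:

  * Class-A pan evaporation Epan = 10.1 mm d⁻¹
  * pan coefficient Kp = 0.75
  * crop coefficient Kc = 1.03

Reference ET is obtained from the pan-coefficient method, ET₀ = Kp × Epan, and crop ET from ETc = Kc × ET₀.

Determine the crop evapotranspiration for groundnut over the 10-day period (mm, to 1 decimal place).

ET₀ = 0.75 × 10.1 = 7.5750 mm/d
ETc = Kc × ET₀ = 1.03 × 7.5750 = 7.8023 mm/d
Over 10 days: 7.8023 × 10 = 78.023 mm

78.0 mm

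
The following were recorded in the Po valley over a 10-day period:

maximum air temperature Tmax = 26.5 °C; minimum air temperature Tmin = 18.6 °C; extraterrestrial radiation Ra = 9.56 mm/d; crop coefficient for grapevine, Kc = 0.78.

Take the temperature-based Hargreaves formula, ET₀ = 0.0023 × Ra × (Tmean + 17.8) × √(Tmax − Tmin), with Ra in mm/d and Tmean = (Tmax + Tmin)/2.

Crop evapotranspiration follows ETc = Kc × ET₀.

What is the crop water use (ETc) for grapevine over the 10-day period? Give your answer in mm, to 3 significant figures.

19.5 mm

Tmean = (26.5 + 18.6)/2 = 22.55 °C
ET₀ = 0.0023 × 9.56 × (22.55 + 17.8) × √7.9 = 0.0023 × 9.56 × 40.35 × 2.8107 = 2.4937 mm/d
ETc = Kc × ET₀ = 0.78 × 2.4937 = 1.9451 mm/d
Over 10 days: 1.9451 × 10 = 19.451 mm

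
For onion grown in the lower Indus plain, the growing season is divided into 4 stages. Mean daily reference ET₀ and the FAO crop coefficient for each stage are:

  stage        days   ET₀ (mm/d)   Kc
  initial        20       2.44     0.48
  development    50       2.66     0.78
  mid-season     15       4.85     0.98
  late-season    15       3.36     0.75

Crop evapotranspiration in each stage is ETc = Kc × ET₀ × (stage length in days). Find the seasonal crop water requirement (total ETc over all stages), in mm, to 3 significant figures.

initial: 0.48 × 2.44 × 20 = 23.42 mm
development: 0.78 × 2.66 × 50 = 103.74 mm
mid-season: 0.98 × 4.85 × 15 = 71.30 mm
late-season: 0.75 × 3.36 × 15 = 37.80 mm
Seasonal total = 236.26 mm

236 mm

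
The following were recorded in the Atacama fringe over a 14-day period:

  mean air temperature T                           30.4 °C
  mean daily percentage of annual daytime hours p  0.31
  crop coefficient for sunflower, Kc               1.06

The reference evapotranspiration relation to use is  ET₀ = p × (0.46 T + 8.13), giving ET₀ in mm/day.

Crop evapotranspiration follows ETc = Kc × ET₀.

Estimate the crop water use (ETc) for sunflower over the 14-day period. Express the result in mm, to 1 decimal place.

ET₀ = 0.31 × (0.46 × 30.4 + 8.13) = 0.31 × 22.114 = 6.8553 mm/d
ETc = Kc × ET₀ = 1.06 × 6.8553 = 7.2666 mm/d
Over 14 days: 7.2666 × 14 = 101.732 mm

101.7 mm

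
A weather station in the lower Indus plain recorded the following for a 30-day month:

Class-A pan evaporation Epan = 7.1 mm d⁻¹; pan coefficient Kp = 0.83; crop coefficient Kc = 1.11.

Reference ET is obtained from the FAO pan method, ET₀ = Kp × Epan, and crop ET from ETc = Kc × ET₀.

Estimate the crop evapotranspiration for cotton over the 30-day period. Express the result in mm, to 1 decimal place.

196.2 mm

ET₀ = 0.83 × 7.1 = 5.8930 mm/d
ETc = Kc × ET₀ = 1.11 × 5.8930 = 6.5412 mm/d
Over 30 days: 6.5412 × 30 = 196.236 mm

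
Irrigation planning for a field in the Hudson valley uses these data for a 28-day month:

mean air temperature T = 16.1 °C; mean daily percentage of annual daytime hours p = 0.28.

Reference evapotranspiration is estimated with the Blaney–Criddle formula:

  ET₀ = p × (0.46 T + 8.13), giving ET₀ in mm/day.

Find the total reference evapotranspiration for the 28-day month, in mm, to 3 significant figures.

ET₀ = 0.28 × (0.46 × 16.1 + 8.13) = 0.28 × 15.536 = 4.3501 mm/d
Monthly total = 4.3501 × 28 = 121.803 mm

122 mm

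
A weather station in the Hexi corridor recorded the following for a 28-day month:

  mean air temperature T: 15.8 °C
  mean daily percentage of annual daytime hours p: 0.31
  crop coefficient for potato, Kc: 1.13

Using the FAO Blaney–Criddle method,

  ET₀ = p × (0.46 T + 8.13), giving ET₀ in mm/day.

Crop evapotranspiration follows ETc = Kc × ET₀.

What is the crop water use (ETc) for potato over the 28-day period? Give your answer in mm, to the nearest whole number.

ET₀ = 0.31 × (0.46 × 15.8 + 8.13) = 0.31 × 15.398 = 4.7734 mm/d
ETc = Kc × ET₀ = 1.13 × 4.7734 = 5.3939 mm/d
Over 28 days: 5.3939 × 28 = 151.029 mm

151 mm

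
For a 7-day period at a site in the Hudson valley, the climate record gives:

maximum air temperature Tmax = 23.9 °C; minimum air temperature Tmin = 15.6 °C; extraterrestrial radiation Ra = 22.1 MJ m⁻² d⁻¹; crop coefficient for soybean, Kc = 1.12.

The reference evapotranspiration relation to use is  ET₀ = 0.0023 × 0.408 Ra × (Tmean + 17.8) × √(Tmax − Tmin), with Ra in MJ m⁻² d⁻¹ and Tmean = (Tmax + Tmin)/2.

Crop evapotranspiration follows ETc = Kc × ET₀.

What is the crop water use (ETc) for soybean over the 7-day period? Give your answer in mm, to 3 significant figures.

Tmean = (23.9 + 15.6)/2 = 19.75 °C
0.408 Ra = 0.408 × 22.1 = 9.0168 mm/d equivalent
ET₀ = 0.0023 × 9.0168 × (19.75 + 17.8) × √8.3 = 0.0023 × 9.0168 × 37.55 × 2.8810 = 2.2435 mm/d
ETc = Kc × ET₀ = 1.12 × 2.2435 = 2.5127 mm/d
Over 7 days: 2.5127 × 7 = 17.589 mm

17.6 mm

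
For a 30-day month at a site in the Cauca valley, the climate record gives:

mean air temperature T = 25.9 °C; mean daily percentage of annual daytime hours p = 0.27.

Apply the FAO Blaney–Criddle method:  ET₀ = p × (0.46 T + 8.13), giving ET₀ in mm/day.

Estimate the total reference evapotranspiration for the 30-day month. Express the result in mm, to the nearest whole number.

162 mm

ET₀ = 0.27 × (0.46 × 25.9 + 8.13) = 0.27 × 20.044 = 5.4119 mm/d
Monthly total = 5.4119 × 30 = 162.357 mm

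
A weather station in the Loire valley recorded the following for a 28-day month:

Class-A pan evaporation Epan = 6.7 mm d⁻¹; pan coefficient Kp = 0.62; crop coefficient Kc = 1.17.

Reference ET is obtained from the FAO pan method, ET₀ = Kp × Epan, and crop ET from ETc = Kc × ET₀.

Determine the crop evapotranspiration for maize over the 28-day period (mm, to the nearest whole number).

ET₀ = 0.62 × 6.7 = 4.1540 mm/d
ETc = Kc × ET₀ = 1.17 × 4.1540 = 4.8602 mm/d
Over 28 days: 4.8602 × 28 = 136.086 mm

136 mm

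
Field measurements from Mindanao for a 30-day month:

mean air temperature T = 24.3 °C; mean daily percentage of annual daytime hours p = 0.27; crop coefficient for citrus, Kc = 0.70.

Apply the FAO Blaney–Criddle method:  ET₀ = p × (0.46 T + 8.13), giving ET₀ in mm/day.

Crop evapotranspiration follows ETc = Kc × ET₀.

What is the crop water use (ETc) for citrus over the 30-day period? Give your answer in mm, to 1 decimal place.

109.5 mm

ET₀ = 0.27 × (0.46 × 24.3 + 8.13) = 0.27 × 19.308 = 5.2132 mm/d
ETc = Kc × ET₀ = 0.70 × 5.2132 = 3.6492 mm/d
Over 30 days: 3.6492 × 30 = 109.476 mm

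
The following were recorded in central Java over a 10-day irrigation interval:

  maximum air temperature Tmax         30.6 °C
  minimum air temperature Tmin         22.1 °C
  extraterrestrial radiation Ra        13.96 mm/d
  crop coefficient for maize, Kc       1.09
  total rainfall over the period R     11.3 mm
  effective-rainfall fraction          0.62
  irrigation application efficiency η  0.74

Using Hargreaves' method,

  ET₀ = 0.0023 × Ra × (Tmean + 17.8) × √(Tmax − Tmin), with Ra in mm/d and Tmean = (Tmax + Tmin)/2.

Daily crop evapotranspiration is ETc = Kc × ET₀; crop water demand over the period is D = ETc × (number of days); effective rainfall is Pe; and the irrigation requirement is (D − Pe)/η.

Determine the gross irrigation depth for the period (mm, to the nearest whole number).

51 mm

Tmean = (30.6 + 22.1)/2 = 26.35 °C
ET₀ = 0.0023 × 13.96 × (26.35 + 17.8) × √8.5 = 0.0023 × 13.96 × 44.15 × 2.9155 = 4.1329 mm/d
ETc = Kc × ET₀ = 1.09 × 4.1329 = 4.5049 mm/d
Crop demand D = ETc × 10 d = 4.5049 × 10 = 45.049 mm
Pe = 0.62 × 11.3 = 7.006 mm
D − Pe = 45.049 − 7.006 = 38.043 mm
Gross irrigation = 38.043 / 0.74 = 51.409 mm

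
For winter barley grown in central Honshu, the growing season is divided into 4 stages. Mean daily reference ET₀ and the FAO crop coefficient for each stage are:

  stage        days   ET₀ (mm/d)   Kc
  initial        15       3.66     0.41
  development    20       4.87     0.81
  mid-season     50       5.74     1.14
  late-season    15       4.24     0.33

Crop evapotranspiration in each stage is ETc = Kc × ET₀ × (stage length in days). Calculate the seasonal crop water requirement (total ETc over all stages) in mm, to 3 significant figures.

450 mm

initial: 0.41 × 3.66 × 15 = 22.51 mm
development: 0.81 × 4.87 × 20 = 78.89 mm
mid-season: 1.14 × 5.74 × 50 = 327.18 mm
late-season: 0.33 × 4.24 × 15 = 20.99 mm
Seasonal total = 449.57 mm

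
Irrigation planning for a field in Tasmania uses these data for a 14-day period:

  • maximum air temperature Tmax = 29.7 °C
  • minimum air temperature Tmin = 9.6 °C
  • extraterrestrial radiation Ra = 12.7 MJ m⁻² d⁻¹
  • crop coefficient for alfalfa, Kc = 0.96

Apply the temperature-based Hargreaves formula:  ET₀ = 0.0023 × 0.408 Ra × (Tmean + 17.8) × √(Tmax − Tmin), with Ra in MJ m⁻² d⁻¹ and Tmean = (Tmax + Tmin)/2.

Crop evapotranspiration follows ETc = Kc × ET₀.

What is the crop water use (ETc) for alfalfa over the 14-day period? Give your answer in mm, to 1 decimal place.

26.9 mm

Tmean = (29.7 + 9.6)/2 = 19.65 °C
0.408 Ra = 0.408 × 12.7 = 5.1816 mm/d equivalent
ET₀ = 0.0023 × 5.1816 × (19.65 + 17.8) × √20.1 = 0.0023 × 5.1816 × 37.45 × 4.4833 = 2.0010 mm/d
ETc = Kc × ET₀ = 0.96 × 2.0010 = 1.9210 mm/d
Over 14 days: 1.9210 × 14 = 26.894 mm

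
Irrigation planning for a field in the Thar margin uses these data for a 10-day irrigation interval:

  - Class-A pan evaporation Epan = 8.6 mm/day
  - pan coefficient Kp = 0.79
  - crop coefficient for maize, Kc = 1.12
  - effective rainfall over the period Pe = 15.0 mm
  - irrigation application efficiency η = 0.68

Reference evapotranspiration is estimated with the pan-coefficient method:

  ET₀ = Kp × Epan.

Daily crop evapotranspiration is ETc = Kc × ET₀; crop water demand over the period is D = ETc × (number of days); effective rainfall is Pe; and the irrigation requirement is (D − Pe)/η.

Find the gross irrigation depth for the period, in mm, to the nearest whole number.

90 mm

ET₀ = 0.79 × 8.6 = 6.7940 mm/d
ETc = Kc × ET₀ = 1.12 × 6.7940 = 7.6093 mm/d
Crop demand D = ETc × 10 d = 7.6093 × 10 = 76.093 mm
D − Pe = 76.093 − 15.0 = 61.093 mm
Gross irrigation = 61.093 / 0.68 = 89.843 mm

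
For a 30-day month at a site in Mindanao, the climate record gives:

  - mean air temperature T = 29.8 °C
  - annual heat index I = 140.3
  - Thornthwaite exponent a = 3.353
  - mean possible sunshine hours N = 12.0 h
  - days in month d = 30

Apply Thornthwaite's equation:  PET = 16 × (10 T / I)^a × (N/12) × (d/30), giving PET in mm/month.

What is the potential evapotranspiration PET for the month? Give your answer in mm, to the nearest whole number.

200 mm

10T/I = 10 × 29.8 / 140.3 = 2.1240
(10T/I)^a = 2.1240^3.353 = 12.5011
Uncorrected PET = 16 × 12.5011 = 200.018 mm
Correction = (N/12)(d/30) = (12.0/12)(30/30) = 1.0000
PET = 200.018 × 1.0000 = 200.018 mm/month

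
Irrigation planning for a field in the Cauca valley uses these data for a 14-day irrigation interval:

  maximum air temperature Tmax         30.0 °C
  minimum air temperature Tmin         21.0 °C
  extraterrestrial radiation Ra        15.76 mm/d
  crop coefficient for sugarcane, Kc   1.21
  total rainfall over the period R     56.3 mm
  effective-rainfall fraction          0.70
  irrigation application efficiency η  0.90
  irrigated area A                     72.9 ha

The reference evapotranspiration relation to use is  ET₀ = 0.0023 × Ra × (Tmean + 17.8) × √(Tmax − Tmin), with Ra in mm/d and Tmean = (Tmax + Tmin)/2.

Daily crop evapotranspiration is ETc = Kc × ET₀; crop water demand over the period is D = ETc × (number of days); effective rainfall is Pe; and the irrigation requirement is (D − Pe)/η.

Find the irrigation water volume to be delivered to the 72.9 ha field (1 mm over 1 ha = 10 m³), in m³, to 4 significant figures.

Tmean = (30.0 + 21.0)/2 = 25.50 °C
ET₀ = 0.0023 × 15.76 × (25.50 + 17.8) × √9.0 = 0.0023 × 15.76 × 43.30 × 3.0000 = 4.7086 mm/d
ETc = Kc × ET₀ = 1.21 × 4.7086 = 5.6974 mm/d
Crop demand D = ETc × 14 d = 5.6974 × 14 = 79.764 mm
Pe = 0.70 × 56.3 = 39.410 mm
D − Pe = 79.764 − 39.410 = 40.354 mm
Gross irrigation = 40.354 / 0.90 = 44.838 mm
Volume = 44.838 mm × 72.9 ha × 10 = 32686.9 m³

32690 m³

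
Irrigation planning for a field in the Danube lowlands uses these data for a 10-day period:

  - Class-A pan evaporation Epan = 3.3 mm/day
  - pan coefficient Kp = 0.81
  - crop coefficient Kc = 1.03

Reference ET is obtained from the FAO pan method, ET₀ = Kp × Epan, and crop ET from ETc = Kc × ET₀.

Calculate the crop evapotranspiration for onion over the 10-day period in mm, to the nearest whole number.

28 mm

ET₀ = 0.81 × 3.3 = 2.6730 mm/d
ETc = Kc × ET₀ = 1.03 × 2.6730 = 2.7532 mm/d
Over 10 days: 2.7532 × 10 = 27.532 mm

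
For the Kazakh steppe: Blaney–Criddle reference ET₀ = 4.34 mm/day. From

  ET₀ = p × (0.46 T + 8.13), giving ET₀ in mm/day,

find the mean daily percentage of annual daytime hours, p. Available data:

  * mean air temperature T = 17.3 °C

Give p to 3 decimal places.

p = ET₀ / (0.46 T + 8.13) = 4.34 / (0.46 × 17.3 + 8.13) = 4.34 / 16.088 = 0.2698

0.270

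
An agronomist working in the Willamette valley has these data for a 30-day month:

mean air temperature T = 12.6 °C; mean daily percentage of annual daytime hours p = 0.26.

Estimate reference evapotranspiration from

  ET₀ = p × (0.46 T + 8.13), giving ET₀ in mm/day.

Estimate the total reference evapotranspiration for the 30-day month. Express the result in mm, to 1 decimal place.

ET₀ = 0.26 × (0.46 × 12.6 + 8.13) = 0.26 × 13.926 = 3.6208 mm/d
Monthly total = 3.6208 × 30 = 108.624 mm

108.6 mm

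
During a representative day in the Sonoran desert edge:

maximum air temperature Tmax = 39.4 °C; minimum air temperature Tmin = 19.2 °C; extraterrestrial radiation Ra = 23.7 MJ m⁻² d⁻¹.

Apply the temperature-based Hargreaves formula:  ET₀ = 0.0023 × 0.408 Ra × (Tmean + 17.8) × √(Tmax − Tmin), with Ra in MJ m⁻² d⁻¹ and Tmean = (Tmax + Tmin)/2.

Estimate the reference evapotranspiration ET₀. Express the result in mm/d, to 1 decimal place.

Tmean = (39.4 + 19.2)/2 = 29.30 °C
0.408 Ra = 0.408 × 23.7 = 9.6696 mm/d equivalent
ET₀ = 0.0023 × 9.6696 × (29.30 + 17.8) × √20.2 = 0.0023 × 9.6696 × 47.10 × 4.4944 = 4.7079 mm/d

4.7 mm/d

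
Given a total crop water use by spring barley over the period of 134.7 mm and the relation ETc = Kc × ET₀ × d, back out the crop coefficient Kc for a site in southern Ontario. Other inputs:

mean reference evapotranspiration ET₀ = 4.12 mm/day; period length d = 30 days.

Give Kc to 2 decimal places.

1.09

ETc = Kc × ET₀ × d  ⇒  Kc = ETc / (ET₀ × d)
Kc = 134.7 / (4.12 × 30) = 134.7 / 123.60 = 1.0898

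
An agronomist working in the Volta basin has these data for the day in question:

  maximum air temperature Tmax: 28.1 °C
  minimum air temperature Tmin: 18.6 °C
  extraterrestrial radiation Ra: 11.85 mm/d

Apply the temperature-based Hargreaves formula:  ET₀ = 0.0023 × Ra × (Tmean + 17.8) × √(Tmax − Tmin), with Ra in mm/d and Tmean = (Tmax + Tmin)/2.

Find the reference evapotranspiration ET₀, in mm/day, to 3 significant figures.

3.46 mm/day

Tmean = (28.1 + 18.6)/2 = 23.35 °C
ET₀ = 0.0023 × 11.85 × (23.35 + 17.8) × √9.5 = 0.0023 × 11.85 × 41.15 × 3.0822 = 3.4568 mm/d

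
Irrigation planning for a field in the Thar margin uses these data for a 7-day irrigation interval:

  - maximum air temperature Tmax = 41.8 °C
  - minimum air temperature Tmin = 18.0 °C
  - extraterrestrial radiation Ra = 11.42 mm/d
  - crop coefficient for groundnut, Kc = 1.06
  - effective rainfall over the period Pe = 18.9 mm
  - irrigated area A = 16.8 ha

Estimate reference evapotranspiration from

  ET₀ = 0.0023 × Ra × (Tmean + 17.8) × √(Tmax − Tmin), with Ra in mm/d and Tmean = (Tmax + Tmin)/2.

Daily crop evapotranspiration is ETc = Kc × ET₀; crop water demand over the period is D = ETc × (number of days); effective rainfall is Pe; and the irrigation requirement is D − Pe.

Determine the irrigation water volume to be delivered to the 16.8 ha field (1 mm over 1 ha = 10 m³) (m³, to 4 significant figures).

4444 m³

Tmean = (41.8 + 18.0)/2 = 29.90 °C
ET₀ = 0.0023 × 11.42 × (29.90 + 17.8) × √23.8 = 0.0023 × 11.42 × 47.70 × 4.8785 = 6.1122 mm/d
ETc = Kc × ET₀ = 1.06 × 6.1122 = 6.4789 mm/d
Crop demand D = ETc × 7 d = 6.4789 × 7 = 45.352 mm
D − Pe = 45.352 − 18.9 = 26.452 mm
Volume = 26.452 mm × 16.8 ha × 10 = 4443.9 m³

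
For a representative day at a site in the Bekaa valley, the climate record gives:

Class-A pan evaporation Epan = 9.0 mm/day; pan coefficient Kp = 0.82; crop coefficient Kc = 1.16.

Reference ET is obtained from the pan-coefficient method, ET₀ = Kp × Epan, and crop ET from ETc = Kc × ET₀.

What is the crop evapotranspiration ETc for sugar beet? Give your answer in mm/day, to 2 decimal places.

ET₀ = 0.82 × 9.0 = 7.3800 mm/d
ETc = Kc × ET₀ = 1.16 × 7.3800 = 8.5608 mm/d

8.56 mm/day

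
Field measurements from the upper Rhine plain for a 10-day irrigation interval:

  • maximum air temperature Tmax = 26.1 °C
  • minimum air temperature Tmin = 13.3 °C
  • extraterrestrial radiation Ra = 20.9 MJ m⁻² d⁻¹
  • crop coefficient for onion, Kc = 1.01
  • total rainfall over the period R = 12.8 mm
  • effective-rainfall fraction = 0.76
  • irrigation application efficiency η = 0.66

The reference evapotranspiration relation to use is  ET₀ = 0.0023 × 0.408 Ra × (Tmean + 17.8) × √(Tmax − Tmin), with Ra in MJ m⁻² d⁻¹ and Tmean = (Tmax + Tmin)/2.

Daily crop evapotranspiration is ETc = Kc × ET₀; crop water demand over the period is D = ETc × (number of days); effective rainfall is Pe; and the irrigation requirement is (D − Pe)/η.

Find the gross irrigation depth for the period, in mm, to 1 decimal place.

Tmean = (26.1 + 13.3)/2 = 19.70 °C
0.408 Ra = 0.408 × 20.9 = 8.5272 mm/d equivalent
ET₀ = 0.0023 × 8.5272 × (19.70 + 17.8) × √12.8 = 0.0023 × 8.5272 × 37.50 × 3.5777 = 2.6313 mm/d
ETc = Kc × ET₀ = 1.01 × 2.6313 = 2.6576 mm/d
Crop demand D = ETc × 10 d = 2.6576 × 10 = 26.576 mm
Pe = 0.76 × 12.8 = 9.728 mm
D − Pe = 26.576 − 9.728 = 16.848 mm
Gross irrigation = 16.848 / 0.66 = 25.527 mm

25.5 mm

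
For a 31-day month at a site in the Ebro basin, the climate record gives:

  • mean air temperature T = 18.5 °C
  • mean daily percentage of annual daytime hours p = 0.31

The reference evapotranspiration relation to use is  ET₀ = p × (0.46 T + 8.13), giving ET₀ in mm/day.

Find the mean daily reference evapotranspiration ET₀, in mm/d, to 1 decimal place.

5.2 mm/d

ET₀ = 0.31 × (0.46 × 18.5 + 8.13) = 0.31 × 16.640 = 5.1584 mm/d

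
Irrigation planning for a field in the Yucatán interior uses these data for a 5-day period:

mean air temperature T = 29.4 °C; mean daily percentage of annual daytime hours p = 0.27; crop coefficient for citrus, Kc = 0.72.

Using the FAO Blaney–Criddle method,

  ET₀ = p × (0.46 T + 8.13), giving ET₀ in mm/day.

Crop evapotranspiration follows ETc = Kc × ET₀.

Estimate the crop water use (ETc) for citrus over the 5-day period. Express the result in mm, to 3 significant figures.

21.0 mm

ET₀ = 0.27 × (0.46 × 29.4 + 8.13) = 0.27 × 21.654 = 5.8466 mm/d
ETc = Kc × ET₀ = 0.72 × 5.8466 = 4.2096 mm/d
Over 5 days: 4.2096 × 5 = 21.048 mm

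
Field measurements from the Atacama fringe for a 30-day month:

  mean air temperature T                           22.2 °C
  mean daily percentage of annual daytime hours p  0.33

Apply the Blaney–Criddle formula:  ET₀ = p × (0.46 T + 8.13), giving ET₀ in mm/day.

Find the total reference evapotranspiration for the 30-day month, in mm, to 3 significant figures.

182 mm

ET₀ = 0.33 × (0.46 × 22.2 + 8.13) = 0.33 × 18.342 = 6.0529 mm/d
Monthly total = 6.0529 × 30 = 181.587 mm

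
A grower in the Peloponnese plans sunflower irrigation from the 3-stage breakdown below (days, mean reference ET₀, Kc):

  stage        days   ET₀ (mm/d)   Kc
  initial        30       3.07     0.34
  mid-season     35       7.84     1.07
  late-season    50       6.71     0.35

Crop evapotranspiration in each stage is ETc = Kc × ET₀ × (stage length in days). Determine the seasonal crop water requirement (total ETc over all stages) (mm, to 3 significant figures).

442 mm

initial: 0.34 × 3.07 × 30 = 31.31 mm
mid-season: 1.07 × 7.84 × 35 = 293.61 mm
late-season: 0.35 × 6.71 × 50 = 117.43 mm
Seasonal total = 442.35 mm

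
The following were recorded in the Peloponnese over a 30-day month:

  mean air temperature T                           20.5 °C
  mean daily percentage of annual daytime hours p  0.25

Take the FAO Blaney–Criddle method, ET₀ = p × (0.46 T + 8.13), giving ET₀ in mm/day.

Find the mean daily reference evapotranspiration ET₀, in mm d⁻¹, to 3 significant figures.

4.39 mm d⁻¹

ET₀ = 0.25 × (0.46 × 20.5 + 8.13) = 0.25 × 17.560 = 4.3900 mm/d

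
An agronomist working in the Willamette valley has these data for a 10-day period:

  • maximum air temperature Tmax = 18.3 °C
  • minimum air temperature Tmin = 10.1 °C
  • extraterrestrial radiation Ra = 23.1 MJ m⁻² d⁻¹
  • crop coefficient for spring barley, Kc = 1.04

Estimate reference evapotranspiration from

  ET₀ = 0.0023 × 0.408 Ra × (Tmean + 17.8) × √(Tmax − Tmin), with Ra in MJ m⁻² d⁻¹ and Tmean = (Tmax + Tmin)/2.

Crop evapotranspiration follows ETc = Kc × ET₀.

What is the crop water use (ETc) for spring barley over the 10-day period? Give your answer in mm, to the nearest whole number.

21 mm

Tmean = (18.3 + 10.1)/2 = 14.20 °C
0.408 Ra = 0.408 × 23.1 = 9.4248 mm/d equivalent
ET₀ = 0.0023 × 9.4248 × (14.20 + 17.8) × √8.2 = 0.0023 × 9.4248 × 32.00 × 2.8636 = 1.9864 mm/d
ETc = Kc × ET₀ = 1.04 × 1.9864 = 2.0659 mm/d
Over 10 days: 2.0659 × 10 = 20.659 mm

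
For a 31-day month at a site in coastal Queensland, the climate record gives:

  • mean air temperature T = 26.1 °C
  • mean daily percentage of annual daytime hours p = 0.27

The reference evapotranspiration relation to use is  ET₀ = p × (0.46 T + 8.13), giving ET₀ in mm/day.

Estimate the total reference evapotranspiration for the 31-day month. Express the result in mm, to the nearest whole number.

169 mm

ET₀ = 0.27 × (0.46 × 26.1 + 8.13) = 0.27 × 20.136 = 5.4367 mm/d
Monthly total = 5.4367 × 31 = 168.538 mm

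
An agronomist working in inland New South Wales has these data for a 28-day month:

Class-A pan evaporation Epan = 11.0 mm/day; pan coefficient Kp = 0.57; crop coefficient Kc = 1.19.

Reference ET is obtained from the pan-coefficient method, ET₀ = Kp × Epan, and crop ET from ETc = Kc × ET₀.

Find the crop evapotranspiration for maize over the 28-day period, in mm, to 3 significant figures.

ET₀ = 0.57 × 11.0 = 6.2700 mm/d
ETc = Kc × ET₀ = 1.19 × 6.2700 = 7.4613 mm/d
Over 28 days: 7.4613 × 28 = 208.916 mm

209 mm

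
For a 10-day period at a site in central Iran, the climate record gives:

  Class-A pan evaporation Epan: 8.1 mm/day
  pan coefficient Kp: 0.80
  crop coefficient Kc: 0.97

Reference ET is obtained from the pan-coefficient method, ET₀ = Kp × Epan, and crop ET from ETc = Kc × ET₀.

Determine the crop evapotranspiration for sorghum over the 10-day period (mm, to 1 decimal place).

ET₀ = 0.80 × 8.1 = 6.4800 mm/d
ETc = Kc × ET₀ = 0.97 × 6.4800 = 6.2856 mm/d
Over 10 days: 6.2856 × 10 = 62.856 mm

62.9 mm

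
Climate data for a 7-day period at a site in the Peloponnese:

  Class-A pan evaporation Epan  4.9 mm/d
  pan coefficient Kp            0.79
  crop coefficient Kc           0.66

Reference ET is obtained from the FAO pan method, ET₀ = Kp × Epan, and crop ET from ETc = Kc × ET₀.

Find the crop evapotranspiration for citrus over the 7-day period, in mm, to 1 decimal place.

ET₀ = 0.79 × 4.9 = 3.8710 mm/d
ETc = Kc × ET₀ = 0.66 × 3.8710 = 2.5549 mm/d
Over 7 days: 2.5549 × 7 = 17.884 mm

17.9 mm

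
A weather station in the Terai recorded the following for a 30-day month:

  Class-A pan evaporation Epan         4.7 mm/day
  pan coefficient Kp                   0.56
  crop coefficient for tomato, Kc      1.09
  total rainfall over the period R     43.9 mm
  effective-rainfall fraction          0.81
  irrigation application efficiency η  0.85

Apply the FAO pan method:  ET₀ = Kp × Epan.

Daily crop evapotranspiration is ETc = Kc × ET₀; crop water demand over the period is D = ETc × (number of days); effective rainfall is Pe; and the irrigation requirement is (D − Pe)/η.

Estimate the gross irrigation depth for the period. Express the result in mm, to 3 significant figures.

59.4 mm

ET₀ = 0.56 × 4.7 = 2.6320 mm/d
ETc = Kc × ET₀ = 1.09 × 2.6320 = 2.8689 mm/d
Crop demand D = ETc × 30 d = 2.8689 × 30 = 86.067 mm
Pe = 0.81 × 43.9 = 35.559 mm
D − Pe = 86.067 − 35.559 = 50.508 mm
Gross irrigation = 50.508 / 0.85 = 59.421 mm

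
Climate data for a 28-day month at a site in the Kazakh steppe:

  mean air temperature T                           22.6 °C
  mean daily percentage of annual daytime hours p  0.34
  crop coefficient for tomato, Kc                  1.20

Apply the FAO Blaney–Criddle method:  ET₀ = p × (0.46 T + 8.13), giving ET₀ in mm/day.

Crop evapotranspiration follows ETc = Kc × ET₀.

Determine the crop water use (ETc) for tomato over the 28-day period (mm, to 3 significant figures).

212 mm

ET₀ = 0.34 × (0.46 × 22.6 + 8.13) = 0.34 × 18.526 = 6.2988 mm/d
ETc = Kc × ET₀ = 1.20 × 6.2988 = 7.5586 mm/d
Over 28 days: 7.5586 × 28 = 211.641 mm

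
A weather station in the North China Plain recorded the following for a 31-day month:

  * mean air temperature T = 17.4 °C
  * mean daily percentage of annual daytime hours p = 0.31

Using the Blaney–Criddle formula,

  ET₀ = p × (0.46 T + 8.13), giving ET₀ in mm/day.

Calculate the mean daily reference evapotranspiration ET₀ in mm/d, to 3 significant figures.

ET₀ = 0.31 × (0.46 × 17.4 + 8.13) = 0.31 × 16.134 = 5.0015 mm/d

5.00 mm/d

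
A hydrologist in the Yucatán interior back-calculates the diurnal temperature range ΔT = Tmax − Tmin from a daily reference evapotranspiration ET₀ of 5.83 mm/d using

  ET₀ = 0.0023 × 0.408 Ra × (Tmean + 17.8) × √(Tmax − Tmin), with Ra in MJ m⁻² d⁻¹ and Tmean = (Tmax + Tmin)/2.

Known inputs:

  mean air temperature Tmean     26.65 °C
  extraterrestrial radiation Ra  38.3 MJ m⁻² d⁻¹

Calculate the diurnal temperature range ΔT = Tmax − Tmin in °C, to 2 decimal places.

√ΔT = ET₀ / [0.0023 × 0.408 × Ra × (Tmean+17.8)] = 5.83 / (0.0023 × 15.6264 × 44.45) = 3.6493
ΔT = 3.6493² = 13.317 °C

13.32 °C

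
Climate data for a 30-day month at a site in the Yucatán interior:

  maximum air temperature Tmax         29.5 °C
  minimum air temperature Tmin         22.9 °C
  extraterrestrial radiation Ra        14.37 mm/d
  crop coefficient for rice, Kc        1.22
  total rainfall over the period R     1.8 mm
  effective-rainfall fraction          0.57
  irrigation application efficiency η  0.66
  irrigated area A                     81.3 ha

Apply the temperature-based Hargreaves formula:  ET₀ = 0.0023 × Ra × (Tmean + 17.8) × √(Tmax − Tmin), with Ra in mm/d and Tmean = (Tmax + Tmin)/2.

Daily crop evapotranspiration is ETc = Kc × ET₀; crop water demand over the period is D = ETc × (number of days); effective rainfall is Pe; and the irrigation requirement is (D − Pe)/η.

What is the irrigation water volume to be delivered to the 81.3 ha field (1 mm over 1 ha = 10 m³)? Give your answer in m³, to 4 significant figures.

Tmean = (29.5 + 22.9)/2 = 26.20 °C
ET₀ = 0.0023 × 14.37 × (26.20 + 17.8) × √6.6 = 0.0023 × 14.37 × 44.00 × 2.5690 = 3.7360 mm/d
ETc = Kc × ET₀ = 1.22 × 3.7360 = 4.5579 mm/d
Crop demand D = ETc × 30 d = 4.5579 × 30 = 136.737 mm
Pe = 0.57 × 1.8 = 1.026 mm
D − Pe = 136.737 − 1.026 = 135.711 mm
Gross irrigation = 135.711 / 0.66 = 205.623 mm
Volume = 205.623 mm × 81.3 ha × 10 = 167171.5 m³

167200 m³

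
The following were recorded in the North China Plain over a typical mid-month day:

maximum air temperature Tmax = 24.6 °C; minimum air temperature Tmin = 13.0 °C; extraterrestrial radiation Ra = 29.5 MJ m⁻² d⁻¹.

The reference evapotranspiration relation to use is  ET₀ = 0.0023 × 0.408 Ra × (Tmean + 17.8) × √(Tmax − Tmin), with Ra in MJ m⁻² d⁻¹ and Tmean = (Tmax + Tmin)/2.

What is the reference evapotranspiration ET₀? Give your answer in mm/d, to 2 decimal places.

Tmean = (24.6 + 13.0)/2 = 18.80 °C
0.408 Ra = 0.408 × 29.5 = 12.0360 mm/d equivalent
ET₀ = 0.0023 × 12.0360 × (18.80 + 17.8) × √11.6 = 0.0023 × 12.0360 × 36.60 × 3.4059 = 3.4508 mm/d

3.45 mm/d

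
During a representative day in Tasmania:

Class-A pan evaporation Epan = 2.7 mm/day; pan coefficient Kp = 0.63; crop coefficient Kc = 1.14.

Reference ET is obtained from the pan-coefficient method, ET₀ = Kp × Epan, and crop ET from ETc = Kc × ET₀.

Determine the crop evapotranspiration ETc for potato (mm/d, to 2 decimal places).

ET₀ = 0.63 × 2.7 = 1.7010 mm/d
ETc = Kc × ET₀ = 1.14 × 1.7010 = 1.9391 mm/d

1.94 mm/d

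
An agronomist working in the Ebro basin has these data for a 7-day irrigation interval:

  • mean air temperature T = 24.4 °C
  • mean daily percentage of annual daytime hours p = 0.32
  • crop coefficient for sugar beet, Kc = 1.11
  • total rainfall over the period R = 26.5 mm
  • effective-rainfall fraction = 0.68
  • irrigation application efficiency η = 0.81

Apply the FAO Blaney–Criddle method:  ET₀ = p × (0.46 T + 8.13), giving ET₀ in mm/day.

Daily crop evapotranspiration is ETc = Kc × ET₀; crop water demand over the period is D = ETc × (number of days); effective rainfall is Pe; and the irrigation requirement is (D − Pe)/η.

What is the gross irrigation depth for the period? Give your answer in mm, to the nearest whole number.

37 mm

ET₀ = 0.32 × (0.46 × 24.4 + 8.13) = 0.32 × 19.354 = 6.1933 mm/d
ETc = Kc × ET₀ = 1.11 × 6.1933 = 6.8746 mm/d
Crop demand D = ETc × 7 d = 6.8746 × 7 = 48.122 mm
Pe = 0.68 × 26.5 = 18.020 mm
D − Pe = 48.122 − 18.020 = 30.102 mm
Gross irrigation = 30.102 / 0.81 = 37.163 mm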